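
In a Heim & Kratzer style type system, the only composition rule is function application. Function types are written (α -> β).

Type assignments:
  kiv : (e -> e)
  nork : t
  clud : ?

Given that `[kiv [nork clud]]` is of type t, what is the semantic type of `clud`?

(t -> ((e -> e) -> t))

For [kiv [nork clud]] to have type t with kiv of type (e -> e), [nork clud] must be the function: [nork clud] : ((e -> e) -> t).
For [nork clud] to have type ((e -> e) -> t) with nork of type t, clud must be the function: clud : (t -> ((e -> e) -> t)).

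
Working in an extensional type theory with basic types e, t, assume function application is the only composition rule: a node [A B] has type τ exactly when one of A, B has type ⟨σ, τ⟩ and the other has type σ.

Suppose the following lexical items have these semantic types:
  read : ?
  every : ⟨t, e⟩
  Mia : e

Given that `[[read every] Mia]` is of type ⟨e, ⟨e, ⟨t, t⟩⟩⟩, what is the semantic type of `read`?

⟨⟨t, e⟩, ⟨e, ⟨e, ⟨e, ⟨t, t⟩⟩⟩⟩⟩

[[read every] Mia] is required to be ⟨e, ⟨e, ⟨t, t⟩⟩⟩. Mia : e cannot yield ⟨e, ⟨e, ⟨t, t⟩⟩⟩ as functor, so [read every] : ⟨e, ⟨e, ⟨e, ⟨t, t⟩⟩⟩⟩.
[read every] is required to be ⟨e, ⟨e, ⟨e, ⟨t, t⟩⟩⟩⟩. every : ⟨t, e⟩ cannot yield ⟨e, ⟨e, ⟨e, ⟨t, t⟩⟩⟩⟩ as functor, so read : ⟨⟨t, e⟩, ⟨e, ⟨e, ⟨e, ⟨t, t⟩⟩⟩⟩⟩.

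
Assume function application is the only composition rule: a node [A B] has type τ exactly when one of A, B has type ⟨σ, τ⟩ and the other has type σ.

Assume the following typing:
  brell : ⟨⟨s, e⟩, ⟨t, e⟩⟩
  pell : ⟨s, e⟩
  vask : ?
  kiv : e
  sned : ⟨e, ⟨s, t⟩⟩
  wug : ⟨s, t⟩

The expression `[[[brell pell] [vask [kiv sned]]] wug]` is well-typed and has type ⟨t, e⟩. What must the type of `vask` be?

⟨⟨s, t⟩, ⟨⟨t, e⟩, ⟨⟨s, t⟩, ⟨t, e⟩⟩⟩⟩

[[[brell pell] [vask [kiv sned]]] wug] must have type ⟨t, e⟩. The sister wug has type ⟨s, t⟩; that is not a function onto ⟨t, e⟩, so [[brell pell] [vask [kiv sned]]] must be the functor, of type ⟨⟨s, t⟩, ⟨t, e⟩⟩.
[[brell pell] [vask [kiv sned]]] must have type ⟨⟨s, t⟩, ⟨t, e⟩⟩. The sister [brell pell] has type ⟨t, e⟩; that is not a function onto ⟨⟨s, t⟩, ⟨t, e⟩⟩, so [vask [kiv sned]] must be the functor, of type ⟨⟨t, e⟩, ⟨⟨s, t⟩, ⟨t, e⟩⟩⟩.
[vask [kiv sned]] must have type ⟨⟨t, e⟩, ⟨⟨s, t⟩, ⟨t, e⟩⟩⟩. The sister [kiv sned] has type ⟨s, t⟩; that is not a function onto ⟨⟨t, e⟩, ⟨⟨s, t⟩, ⟨t, e⟩⟩⟩, so vask must be the functor, of type ⟨⟨s, t⟩, ⟨⟨t, e⟩, ⟨⟨s, t⟩, ⟨t, e⟩⟩⟩⟩.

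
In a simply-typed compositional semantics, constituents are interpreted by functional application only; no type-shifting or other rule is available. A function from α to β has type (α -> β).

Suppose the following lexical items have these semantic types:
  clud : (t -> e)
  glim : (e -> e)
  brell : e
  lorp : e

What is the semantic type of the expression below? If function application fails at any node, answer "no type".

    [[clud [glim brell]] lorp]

no type

[glim brell]: glim is (e -> e), brell is e; result e.
At [clud [glim brell]]: neither (t -> e) nor e can take the other as argument; the node is ill-typed.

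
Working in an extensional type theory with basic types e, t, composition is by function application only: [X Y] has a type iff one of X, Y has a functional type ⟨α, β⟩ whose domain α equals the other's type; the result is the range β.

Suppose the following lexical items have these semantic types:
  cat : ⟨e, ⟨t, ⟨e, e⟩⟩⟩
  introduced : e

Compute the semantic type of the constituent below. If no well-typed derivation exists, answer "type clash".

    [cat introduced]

[cat introduced]: functor cat : ⟨e, ⟨t, ⟨e, e⟩⟩⟩, argument introduced : e; result ⟨t, ⟨e, e⟩⟩.

⟨t, ⟨e, e⟩⟩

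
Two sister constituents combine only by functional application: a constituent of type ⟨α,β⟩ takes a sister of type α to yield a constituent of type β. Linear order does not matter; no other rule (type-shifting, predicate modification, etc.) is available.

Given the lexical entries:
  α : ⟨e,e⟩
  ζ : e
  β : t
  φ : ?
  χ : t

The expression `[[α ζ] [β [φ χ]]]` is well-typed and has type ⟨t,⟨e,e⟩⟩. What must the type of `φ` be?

[[α ζ] [β [φ χ]]] must have type ⟨t,⟨e,e⟩⟩. The sister [α ζ] has type e; that is not a function onto ⟨t,⟨e,e⟩⟩, so [β [φ χ]] must be the functor, of type ⟨e,⟨t,⟨e,e⟩⟩⟩.
[β [φ χ]] must have type ⟨e,⟨t,⟨e,e⟩⟩⟩. The sister β has type t; that is not a function onto ⟨e,⟨t,⟨e,e⟩⟩⟩, so [φ χ] must be the functor, of type ⟨t,⟨e,⟨t,⟨e,e⟩⟩⟩⟩.
[φ χ] must have type ⟨t,⟨e,⟨t,⟨e,e⟩⟩⟩⟩. The sister χ has type t; that is not a function onto ⟨t,⟨e,⟨t,⟨e,e⟩⟩⟩⟩, so φ must be the functor, of type ⟨t,⟨t,⟨e,⟨t,⟨e,e⟩⟩⟩⟩⟩.

⟨t,⟨t,⟨e,⟨t,⟨e,e⟩⟩⟩⟩⟩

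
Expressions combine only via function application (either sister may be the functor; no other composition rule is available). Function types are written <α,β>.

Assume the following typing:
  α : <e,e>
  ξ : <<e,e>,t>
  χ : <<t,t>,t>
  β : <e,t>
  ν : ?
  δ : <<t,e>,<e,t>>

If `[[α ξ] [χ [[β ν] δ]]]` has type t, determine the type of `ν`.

For [[α ξ] [χ [[β ν] δ]]] to have type t with [α ξ] of type t, [χ [[β ν] δ]] must be the function: [χ [[β ν] δ]] : <t,t>.
For [χ [[β ν] δ]] to have type <t,t> with χ of type <<t,t>,t>, [[β ν] δ] must be the function: [[β ν] δ] : <<<t,t>,t>,<t,t>>.
For [[β ν] δ] to have type <<<t,t>,t>,<t,t>> with δ of type <<t,e>,<e,t>>, [β ν] must be the function: [β ν] : <<<t,e>,<e,t>>,<<<t,t>,t>,<t,t>>>.
For [β ν] to have type <<<t,e>,<e,t>>,<<<t,t>,t>,<t,t>>> with β of type <e,t>, ν must be the function: ν : <<e,t>,<<<t,e>,<e,t>>,<<<t,t>,t>,<t,t>>>>.

<<e,t>,<<<t,e>,<e,t>>,<<<t,t>,t>,<t,t>>>>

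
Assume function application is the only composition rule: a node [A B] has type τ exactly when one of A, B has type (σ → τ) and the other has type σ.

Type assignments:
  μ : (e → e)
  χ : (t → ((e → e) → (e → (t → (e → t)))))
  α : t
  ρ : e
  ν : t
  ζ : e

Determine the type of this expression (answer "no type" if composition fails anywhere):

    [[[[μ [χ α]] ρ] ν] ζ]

t

[χ α] — χ of type (t → ((e → e) → (e → (t → (e → t))))) combines with α of type t: type ((e → e) → (e → (t → (e → t)))).
[μ [χ α]] — [χ α] of type ((e → e) → (e → (t → (e → t)))) combines with μ of type (e → e): type (e → (t → (e → t))).
[[μ [χ α]] ρ] — [μ [χ α]] of type (e → (t → (e → t))) combines with ρ of type e: type (t → (e → t)).
[[[μ [χ α]] ρ] ν] — [[μ [χ α]] ρ] of type (t → (e → t)) combines with ν of type t: type (e → t).
[[[[μ [χ α]] ρ] ν] ζ] — [[[μ [χ α]] ρ] ν] of type (e → t) combines with ζ of type e: type t.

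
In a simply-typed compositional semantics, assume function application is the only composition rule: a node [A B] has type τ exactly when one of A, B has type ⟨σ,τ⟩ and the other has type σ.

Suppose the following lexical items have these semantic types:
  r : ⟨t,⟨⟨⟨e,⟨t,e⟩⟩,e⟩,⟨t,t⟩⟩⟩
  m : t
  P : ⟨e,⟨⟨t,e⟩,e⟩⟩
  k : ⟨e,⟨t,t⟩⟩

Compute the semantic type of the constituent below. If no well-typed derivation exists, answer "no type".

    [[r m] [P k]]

[r m] — r of type ⟨t,⟨⟨⟨e,⟨t,e⟩⟩,e⟩,⟨t,t⟩⟩⟩ combines with m of type t: type ⟨⟨⟨e,⟨t,e⟩⟩,e⟩,⟨t,t⟩⟩.
[P k]: ⟨e,⟨⟨t,e⟩,e⟩⟩ with ⟨e,⟨t,t⟩⟩ — neither is a function whose domain matches the other; composition fails here.

no type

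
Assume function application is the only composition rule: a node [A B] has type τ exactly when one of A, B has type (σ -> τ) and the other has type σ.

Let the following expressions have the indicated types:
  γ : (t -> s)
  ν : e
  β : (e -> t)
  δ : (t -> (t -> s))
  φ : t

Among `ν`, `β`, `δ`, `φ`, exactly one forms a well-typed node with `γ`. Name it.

ν : e — neither side's domain matches the other.
β : (e -> t) — neither side's domain matches the other.
δ : (t -> (t -> s)) — neither side's domain matches the other.
φ — combines: γ : (t -> s) takes φ : t as argument, giving s.

φ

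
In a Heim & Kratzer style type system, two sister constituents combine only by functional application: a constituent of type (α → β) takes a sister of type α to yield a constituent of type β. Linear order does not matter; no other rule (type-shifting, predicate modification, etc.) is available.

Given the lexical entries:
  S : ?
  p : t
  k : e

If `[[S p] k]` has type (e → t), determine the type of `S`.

[[S p] k] is required to be (e → t). k : e cannot yield (e → t) as functor, so [S p] : (e → (e → t)).
[S p] is required to be (e → (e → t)). p : t cannot yield (e → (e → t)) as functor, so S : (t → (e → (e → t))).

(t → (e → (e → t)))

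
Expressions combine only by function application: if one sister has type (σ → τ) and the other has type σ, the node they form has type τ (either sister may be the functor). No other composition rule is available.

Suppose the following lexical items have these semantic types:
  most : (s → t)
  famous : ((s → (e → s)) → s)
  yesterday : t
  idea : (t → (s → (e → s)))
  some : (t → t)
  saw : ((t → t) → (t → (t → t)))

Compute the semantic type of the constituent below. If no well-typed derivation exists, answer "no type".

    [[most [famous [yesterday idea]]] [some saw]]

At [yesterday idea], idea : (t → (s → (e → s))) takes yesterday : t, giving (s → (e → s)).
At [famous [yesterday idea]], famous : ((s → (e → s)) → s) takes [yesterday idea] : (s → (e → s)), giving s.
At [most [famous [yesterday idea]]], most : (s → t) takes [famous [yesterday idea]] : s, giving t.
At [some saw], saw : ((t → t) → (t → (t → t))) takes some : (t → t), giving (t → (t → t)).
At [[most [famous [yesterday idea]]] [some saw]], [some saw] : (t → (t → t)) takes [most [famous [yesterday idea]]] : t, giving (t → t).

(t → t)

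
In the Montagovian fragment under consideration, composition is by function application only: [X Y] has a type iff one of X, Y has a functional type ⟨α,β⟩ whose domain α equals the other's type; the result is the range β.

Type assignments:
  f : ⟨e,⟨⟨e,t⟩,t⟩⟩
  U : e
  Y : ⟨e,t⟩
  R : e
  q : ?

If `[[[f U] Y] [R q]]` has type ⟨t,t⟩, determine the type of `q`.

⟨e,⟨t,⟨t,t⟩⟩⟩

For [[[f U] Y] [R q]] to have type ⟨t,t⟩ with [[f U] Y] of type t, [R q] must be the function: [R q] : ⟨t,⟨t,t⟩⟩.
For [R q] to have type ⟨t,⟨t,t⟩⟩ with R of type e, q must be the function: q : ⟨e,⟨t,⟨t,t⟩⟩⟩.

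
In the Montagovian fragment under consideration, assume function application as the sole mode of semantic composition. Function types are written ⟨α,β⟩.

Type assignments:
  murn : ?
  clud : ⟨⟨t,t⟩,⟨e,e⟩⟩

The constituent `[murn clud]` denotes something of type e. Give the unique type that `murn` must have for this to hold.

⟨⟨⟨t,t⟩,⟨e,e⟩⟩,e⟩

At [murn clud] (required: e): clud is ⟨⟨t,t⟩,⟨e,e⟩⟩, which is not a function with range e; hence murn is the functor — type ⟨⟨⟨t,t⟩,⟨e,e⟩⟩,e⟩.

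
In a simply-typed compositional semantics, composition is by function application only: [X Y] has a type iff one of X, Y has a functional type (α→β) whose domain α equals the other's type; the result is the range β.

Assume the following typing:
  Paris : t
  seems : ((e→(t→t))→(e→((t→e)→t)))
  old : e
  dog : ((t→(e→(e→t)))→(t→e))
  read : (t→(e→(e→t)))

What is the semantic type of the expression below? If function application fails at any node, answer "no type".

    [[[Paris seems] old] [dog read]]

no type

[Paris seems]: t and ((e→(t→t))→(e→((t→e)→t))) cannot combine by function application — type clash.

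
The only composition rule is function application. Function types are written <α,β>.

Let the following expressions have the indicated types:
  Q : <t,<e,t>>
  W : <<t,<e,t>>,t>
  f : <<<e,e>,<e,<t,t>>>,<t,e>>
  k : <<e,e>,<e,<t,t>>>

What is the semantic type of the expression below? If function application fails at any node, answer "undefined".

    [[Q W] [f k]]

e

[Q W]: functor W : <<t,<e,t>>,t>, argument Q : <t,<e,t>>; result t.
[f k]: functor f : <<<e,e>,<e,<t,t>>>,<t,e>>, argument k : <<e,e>,<e,<t,t>>>; result <t,e>.
[[Q W] [f k]]: functor [f k] : <t,e>, argument [Q W] : t; result e.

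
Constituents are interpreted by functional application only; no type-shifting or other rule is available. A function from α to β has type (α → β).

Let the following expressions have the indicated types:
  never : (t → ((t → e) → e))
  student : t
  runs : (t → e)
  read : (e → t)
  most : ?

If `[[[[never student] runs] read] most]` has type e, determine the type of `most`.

At [[[[never student] runs] read] most] (required: e): [[[never student] runs] read] is t, which is not a function with range e; hence most is the functor — type (t → e).

(t → e)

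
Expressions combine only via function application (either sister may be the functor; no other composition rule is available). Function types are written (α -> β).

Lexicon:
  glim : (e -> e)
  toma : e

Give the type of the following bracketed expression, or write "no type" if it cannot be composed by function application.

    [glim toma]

e

[glim toma]: (e -> e) applied to e yields e.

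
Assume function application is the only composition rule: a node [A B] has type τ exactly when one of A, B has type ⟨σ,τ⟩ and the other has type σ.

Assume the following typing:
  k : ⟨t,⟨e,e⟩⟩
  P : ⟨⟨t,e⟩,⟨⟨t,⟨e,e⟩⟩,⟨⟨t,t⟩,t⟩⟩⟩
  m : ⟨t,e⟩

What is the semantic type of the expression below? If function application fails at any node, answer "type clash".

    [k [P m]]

[P m] — P of type ⟨⟨t,e⟩,⟨⟨t,⟨e,e⟩⟩,⟨⟨t,t⟩,t⟩⟩⟩ combines with m of type ⟨t,e⟩: type ⟨⟨t,⟨e,e⟩⟩,⟨⟨t,t⟩,t⟩⟩.
[k [P m]] — [P m] of type ⟨⟨t,⟨e,e⟩⟩,⟨⟨t,t⟩,t⟩⟩ combines with k of type ⟨t,⟨e,e⟩⟩: type ⟨⟨t,t⟩,t⟩.

⟨⟨t,t⟩,t⟩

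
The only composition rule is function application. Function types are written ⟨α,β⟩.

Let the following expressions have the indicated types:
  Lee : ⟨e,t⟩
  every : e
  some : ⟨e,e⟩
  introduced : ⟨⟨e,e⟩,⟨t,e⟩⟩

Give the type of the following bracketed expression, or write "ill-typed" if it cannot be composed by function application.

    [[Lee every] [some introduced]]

[Lee every]: ⟨e,t⟩ applied to e yields t.
[some introduced]: ⟨⟨e,e⟩,⟨t,e⟩⟩ applied to ⟨e,e⟩ yields ⟨t,e⟩.
[[Lee every] [some introduced]]: ⟨t,e⟩ applied to t yields e.

e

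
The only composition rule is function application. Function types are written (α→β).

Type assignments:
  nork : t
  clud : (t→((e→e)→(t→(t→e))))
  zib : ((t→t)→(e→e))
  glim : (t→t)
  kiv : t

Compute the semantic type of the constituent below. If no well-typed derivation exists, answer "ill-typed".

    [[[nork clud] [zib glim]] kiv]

(t→e)

At [nork clud], clud : (t→((e→e)→(t→(t→e)))) takes nork : t, giving ((e→e)→(t→(t→e))).
At [zib glim], zib : ((t→t)→(e→e)) takes glim : (t→t), giving (e→e).
At [[nork clud] [zib glim]], [nork clud] : ((e→e)→(t→(t→e))) takes [zib glim] : (e→e), giving (t→(t→e)).
At [[[nork clud] [zib glim]] kiv], [[nork clud] [zib glim]] : (t→(t→e)) takes kiv : t, giving (t→e).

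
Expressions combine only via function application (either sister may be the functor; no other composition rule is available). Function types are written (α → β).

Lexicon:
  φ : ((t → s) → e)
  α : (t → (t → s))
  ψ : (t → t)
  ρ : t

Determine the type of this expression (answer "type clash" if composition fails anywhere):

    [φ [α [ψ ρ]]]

[ψ ρ]: (t → t) applied to t yields t.
[α [ψ ρ]]: (t → (t → s)) applied to t yields (t → s).
[φ [α [ψ ρ]]]: ((t → s) → e) applied to (t → s) yields e.

e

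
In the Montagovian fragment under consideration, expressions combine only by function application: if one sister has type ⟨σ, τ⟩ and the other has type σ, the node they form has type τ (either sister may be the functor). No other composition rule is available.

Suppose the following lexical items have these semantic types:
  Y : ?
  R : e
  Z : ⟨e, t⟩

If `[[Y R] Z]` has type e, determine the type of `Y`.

[[Y R] Z] must have type e. The sister Z has type ⟨e, t⟩; that is not a function onto e, so [Y R] must be the functor, of type ⟨⟨e, t⟩, e⟩.
[Y R] must have type ⟨⟨e, t⟩, e⟩. The sister R has type e; that is not a function onto ⟨⟨e, t⟩, e⟩, so Y must be the functor, of type ⟨e, ⟨⟨e, t⟩, e⟩⟩.

⟨e, ⟨⟨e, t⟩, e⟩⟩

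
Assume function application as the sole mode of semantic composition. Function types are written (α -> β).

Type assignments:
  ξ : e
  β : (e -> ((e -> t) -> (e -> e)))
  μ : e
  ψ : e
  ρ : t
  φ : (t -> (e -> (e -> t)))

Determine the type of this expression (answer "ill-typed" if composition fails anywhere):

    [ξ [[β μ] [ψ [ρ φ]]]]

At [β μ], β : (e -> ((e -> t) -> (e -> e))) takes μ : e, giving ((e -> t) -> (e -> e)).
At [ρ φ], φ : (t -> (e -> (e -> t))) takes ρ : t, giving (e -> (e -> t)).
At [ψ [ρ φ]], [ρ φ] : (e -> (e -> t)) takes ψ : e, giving (e -> t).
At [[β μ] [ψ [ρ φ]]], [β μ] : ((e -> t) -> (e -> e)) takes [ψ [ρ φ]] : (e -> t), giving (e -> e).
At [ξ [[β μ] [ψ [ρ φ]]]], [[β μ] [ψ [ρ φ]]] : (e -> e) takes ξ : e, giving e.

e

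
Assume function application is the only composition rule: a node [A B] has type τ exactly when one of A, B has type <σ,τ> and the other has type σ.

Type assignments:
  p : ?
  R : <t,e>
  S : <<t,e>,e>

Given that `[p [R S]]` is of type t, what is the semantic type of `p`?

<e,t>

For [p [R S]] to have type t with [R S] of type e, p must be the function: p : <e,t>.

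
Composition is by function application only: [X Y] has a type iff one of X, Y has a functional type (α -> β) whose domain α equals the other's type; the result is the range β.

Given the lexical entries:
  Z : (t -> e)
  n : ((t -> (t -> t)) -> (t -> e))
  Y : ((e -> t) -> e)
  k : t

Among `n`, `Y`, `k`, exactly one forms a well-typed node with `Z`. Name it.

k

n : ((t -> (t -> t)) -> (t -> e)) — no; Z wants t, and n wants (t -> (t -> t)).
Y : ((e -> t) -> e) — no; Z wants t, and Y wants (e -> t).
k — combines: Z : (t -> e) takes k : t as argument, giving e.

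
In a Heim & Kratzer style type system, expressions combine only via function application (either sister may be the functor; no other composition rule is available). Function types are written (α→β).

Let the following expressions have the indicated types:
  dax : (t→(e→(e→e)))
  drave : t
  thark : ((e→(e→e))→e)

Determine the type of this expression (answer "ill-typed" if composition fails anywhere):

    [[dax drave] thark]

[dax drave]: dax is (t→(e→(e→e))), drave is t; result (e→(e→e)).
[[dax drave] thark]: thark is ((e→(e→e))→e), [dax drave] is (e→(e→e)); result e.

e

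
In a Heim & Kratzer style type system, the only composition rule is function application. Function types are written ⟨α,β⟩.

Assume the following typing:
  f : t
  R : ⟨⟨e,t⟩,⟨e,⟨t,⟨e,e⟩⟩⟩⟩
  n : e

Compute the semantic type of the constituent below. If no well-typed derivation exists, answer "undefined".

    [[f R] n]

undefined

At [f R]: neither t nor ⟨⟨e,t⟩,⟨e,⟨t,⟨e,e⟩⟩⟩⟩ can take the other as argument; the node is ill-typed.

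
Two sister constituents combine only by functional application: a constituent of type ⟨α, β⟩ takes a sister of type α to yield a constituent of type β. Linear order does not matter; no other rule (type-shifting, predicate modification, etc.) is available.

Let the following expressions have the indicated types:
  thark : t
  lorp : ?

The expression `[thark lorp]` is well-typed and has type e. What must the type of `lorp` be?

⟨t, e⟩

[thark lorp] is required to be e. thark : t cannot yield e as functor, so lorp : ⟨t, e⟩.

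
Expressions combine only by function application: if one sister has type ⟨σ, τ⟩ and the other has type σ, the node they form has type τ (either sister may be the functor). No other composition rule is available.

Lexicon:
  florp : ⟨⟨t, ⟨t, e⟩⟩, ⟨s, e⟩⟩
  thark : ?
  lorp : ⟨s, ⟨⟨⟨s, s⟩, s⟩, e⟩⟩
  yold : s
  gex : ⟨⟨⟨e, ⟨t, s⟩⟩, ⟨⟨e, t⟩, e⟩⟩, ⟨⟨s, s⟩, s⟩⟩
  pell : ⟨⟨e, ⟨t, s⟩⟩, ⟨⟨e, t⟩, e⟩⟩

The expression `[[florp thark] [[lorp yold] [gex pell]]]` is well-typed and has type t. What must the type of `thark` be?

⟨⟨⟨t, ⟨t, e⟩⟩, ⟨s, e⟩⟩, ⟨e, t⟩⟩

At [[florp thark] [[lorp yold] [gex pell]]] (required: t): [[lorp yold] [gex pell]] is e, which is not a function with range t; hence [florp thark] is the functor — type ⟨e, t⟩.
At [florp thark] (required: ⟨e, t⟩): florp is ⟨⟨t, ⟨t, e⟩⟩, ⟨s, e⟩⟩, which is not a function with range ⟨e, t⟩; hence thark is the functor — type ⟨⟨⟨t, ⟨t, e⟩⟩, ⟨s, e⟩⟩, ⟨e, t⟩⟩.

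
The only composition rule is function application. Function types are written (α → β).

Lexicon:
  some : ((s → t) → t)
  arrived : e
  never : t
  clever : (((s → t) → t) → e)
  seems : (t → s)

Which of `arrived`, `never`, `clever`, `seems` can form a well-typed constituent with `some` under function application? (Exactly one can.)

arrived : e — does not combine with some.
never : t — does not combine with some.
clever — combines: clever : (((s → t) → t) → e) takes some : ((s → t) → t) as argument, giving e.
seems : (t → s) — does not combine with some.

clever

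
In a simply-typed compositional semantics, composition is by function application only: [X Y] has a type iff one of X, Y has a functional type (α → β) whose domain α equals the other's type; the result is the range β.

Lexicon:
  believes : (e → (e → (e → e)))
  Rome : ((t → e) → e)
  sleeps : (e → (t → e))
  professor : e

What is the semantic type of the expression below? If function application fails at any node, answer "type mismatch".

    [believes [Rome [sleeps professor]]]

(e → (e → e))

[sleeps professor]: (e → (t → e)) applied to e yields (t → e).
[Rome [sleeps professor]]: ((t → e) → e) applied to (t → e) yields e.
[believes [Rome [sleeps professor]]]: (e → (e → (e → e))) applied to e yields (e → (e → e)).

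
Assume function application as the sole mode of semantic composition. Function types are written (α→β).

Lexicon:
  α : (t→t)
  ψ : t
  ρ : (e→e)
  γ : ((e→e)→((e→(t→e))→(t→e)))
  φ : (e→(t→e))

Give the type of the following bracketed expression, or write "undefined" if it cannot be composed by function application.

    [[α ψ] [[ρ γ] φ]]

[α ψ]: α is (t→t), ψ is t; result t.
[ρ γ]: γ is ((e→e)→((e→(t→e))→(t→e))), ρ is (e→e); result ((e→(t→e))→(t→e)).
[[ρ γ] φ]: [ρ γ] is ((e→(t→e))→(t→e)), φ is (e→(t→e)); result (t→e).
[[α ψ] [[ρ γ] φ]]: [[ρ γ] φ] is (t→e), [α ψ] is t; result e.

e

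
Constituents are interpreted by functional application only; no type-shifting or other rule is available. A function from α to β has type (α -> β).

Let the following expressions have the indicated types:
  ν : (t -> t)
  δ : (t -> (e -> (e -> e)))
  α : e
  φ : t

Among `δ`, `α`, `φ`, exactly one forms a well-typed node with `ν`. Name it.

δ : (t -> (e -> (e -> e))) — no; ν wants t, and δ wants t.
α : e — no; ν wants t, and α wants nothing (atomic).
φ — combines: ν : (t -> t) takes φ : t as argument, giving t.

φ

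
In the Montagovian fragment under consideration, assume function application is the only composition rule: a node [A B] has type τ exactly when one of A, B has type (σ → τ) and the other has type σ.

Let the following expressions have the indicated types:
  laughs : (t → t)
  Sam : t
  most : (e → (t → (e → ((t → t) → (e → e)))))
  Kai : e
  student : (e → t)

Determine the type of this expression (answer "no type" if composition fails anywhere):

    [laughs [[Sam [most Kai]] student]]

no type

[most Kai]: (e → (t → (e → ((t → t) → (e → e))))) applied to e yields (t → (e → ((t → t) → (e → e)))).
[Sam [most Kai]]: (t → (e → ((t → t) → (e → e)))) applied to t yields (e → ((t → t) → (e → e))).
At [[Sam [most Kai]] student]: neither (e → ((t → t) → (e → e))) nor (e → t) can take the other as argument; the node is ill-typed.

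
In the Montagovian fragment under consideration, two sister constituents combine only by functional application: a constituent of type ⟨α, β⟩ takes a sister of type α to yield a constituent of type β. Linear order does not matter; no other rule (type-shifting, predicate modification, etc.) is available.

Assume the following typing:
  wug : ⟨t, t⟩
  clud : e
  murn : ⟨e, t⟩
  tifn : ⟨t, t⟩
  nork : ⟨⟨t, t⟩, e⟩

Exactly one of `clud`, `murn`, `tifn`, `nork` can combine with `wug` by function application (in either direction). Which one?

nork

clud : e — does not combine with wug.
murn : ⟨e, t⟩ — does not combine with wug.
tifn : ⟨t, t⟩ — does not combine with wug.
nork — combines: nork : ⟨⟨t, t⟩, e⟩ takes wug : ⟨t, t⟩ as argument, giving e.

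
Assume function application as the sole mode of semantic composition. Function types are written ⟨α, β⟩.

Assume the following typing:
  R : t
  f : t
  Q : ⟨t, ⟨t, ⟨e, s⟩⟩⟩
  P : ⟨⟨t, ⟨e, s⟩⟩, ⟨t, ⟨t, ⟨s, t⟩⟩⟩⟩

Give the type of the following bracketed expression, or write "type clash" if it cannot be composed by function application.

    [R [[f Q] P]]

⟨t, ⟨s, t⟩⟩

[f Q]: functor Q : ⟨t, ⟨t, ⟨e, s⟩⟩⟩, argument f : t; result ⟨t, ⟨e, s⟩⟩.
[[f Q] P]: functor P : ⟨⟨t, ⟨e, s⟩⟩, ⟨t, ⟨t, ⟨s, t⟩⟩⟩⟩, argument [f Q] : ⟨t, ⟨e, s⟩⟩; result ⟨t, ⟨t, ⟨s, t⟩⟩⟩.
[R [[f Q] P]]: functor [[f Q] P] : ⟨t, ⟨t, ⟨s, t⟩⟩⟩, argument R : t; result ⟨t, ⟨s, t⟩⟩.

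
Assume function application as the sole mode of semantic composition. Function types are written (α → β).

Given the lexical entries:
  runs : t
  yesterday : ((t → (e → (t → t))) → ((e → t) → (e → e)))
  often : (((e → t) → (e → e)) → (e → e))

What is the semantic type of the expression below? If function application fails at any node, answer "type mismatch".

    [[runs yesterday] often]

type mismatch

At [runs yesterday]: neither t nor ((t → (e → (t → t))) → ((e → t) → (e → e))) can take the other as argument; the node is ill-typed.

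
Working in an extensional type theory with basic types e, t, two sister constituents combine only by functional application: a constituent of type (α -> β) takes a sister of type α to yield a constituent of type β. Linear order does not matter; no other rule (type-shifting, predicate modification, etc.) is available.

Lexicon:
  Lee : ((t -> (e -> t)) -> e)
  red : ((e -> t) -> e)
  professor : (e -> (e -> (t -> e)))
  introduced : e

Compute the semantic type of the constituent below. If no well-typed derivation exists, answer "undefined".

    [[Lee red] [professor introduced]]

[Lee red]: ((t -> (e -> t)) -> e) and ((e -> t) -> e) cannot combine by function application — type clash.

undefined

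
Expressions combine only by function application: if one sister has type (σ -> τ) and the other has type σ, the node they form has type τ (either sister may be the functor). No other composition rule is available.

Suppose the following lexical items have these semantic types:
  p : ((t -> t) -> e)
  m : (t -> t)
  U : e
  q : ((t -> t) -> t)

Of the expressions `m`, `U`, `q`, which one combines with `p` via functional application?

m

m — combines: p : ((t -> t) -> e) takes m : (t -> t) as argument, giving e.
U : e — neither side's domain matches the other.
q : ((t -> t) -> t) — neither side's domain matches the other.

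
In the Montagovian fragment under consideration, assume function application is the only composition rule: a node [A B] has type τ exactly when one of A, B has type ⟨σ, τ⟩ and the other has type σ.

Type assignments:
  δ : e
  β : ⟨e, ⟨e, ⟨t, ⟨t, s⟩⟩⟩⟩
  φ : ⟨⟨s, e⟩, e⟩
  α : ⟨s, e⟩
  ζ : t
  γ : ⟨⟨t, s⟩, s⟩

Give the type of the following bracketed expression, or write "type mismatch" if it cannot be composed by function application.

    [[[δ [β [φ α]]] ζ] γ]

s

[φ α]: ⟨⟨s, e⟩, e⟩ applied to ⟨s, e⟩ yields e.
[β [φ α]]: ⟨e, ⟨e, ⟨t, ⟨t, s⟩⟩⟩⟩ applied to e yields ⟨e, ⟨t, ⟨t, s⟩⟩⟩.
[δ [β [φ α]]]: ⟨e, ⟨t, ⟨t, s⟩⟩⟩ applied to e yields ⟨t, ⟨t, s⟩⟩.
[[δ [β [φ α]]] ζ]: ⟨t, ⟨t, s⟩⟩ applied to t yields ⟨t, s⟩.
[[[δ [β [φ α]]] ζ] γ]: ⟨⟨t, s⟩, s⟩ applied to ⟨t, s⟩ yields s.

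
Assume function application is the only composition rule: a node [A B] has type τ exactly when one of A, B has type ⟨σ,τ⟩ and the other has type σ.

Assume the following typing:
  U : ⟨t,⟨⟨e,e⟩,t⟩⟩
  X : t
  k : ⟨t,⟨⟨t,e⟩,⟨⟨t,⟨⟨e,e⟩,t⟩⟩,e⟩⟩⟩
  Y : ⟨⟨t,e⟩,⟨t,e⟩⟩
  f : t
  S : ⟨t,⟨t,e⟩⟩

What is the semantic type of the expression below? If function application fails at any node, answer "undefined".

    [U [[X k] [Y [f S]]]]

[X k]: functor k : ⟨t,⟨⟨t,e⟩,⟨⟨t,⟨⟨e,e⟩,t⟩⟩,e⟩⟩⟩, argument X : t; result ⟨⟨t,e⟩,⟨⟨t,⟨⟨e,e⟩,t⟩⟩,e⟩⟩.
[f S]: functor S : ⟨t,⟨t,e⟩⟩, argument f : t; result ⟨t,e⟩.
[Y [f S]]: functor Y : ⟨⟨t,e⟩,⟨t,e⟩⟩, argument [f S] : ⟨t,e⟩; result ⟨t,e⟩.
[[X k] [Y [f S]]]: functor [X k] : ⟨⟨t,e⟩,⟨⟨t,⟨⟨e,e⟩,t⟩⟩,e⟩⟩, argument [Y [f S]] : ⟨t,e⟩; result ⟨⟨t,⟨⟨e,e⟩,t⟩⟩,e⟩.
[U [[X k] [Y [f S]]]]: functor [[X k] [Y [f S]]] : ⟨⟨t,⟨⟨e,e⟩,t⟩⟩,e⟩, argument U : ⟨t,⟨⟨e,e⟩,t⟩⟩; result e.

e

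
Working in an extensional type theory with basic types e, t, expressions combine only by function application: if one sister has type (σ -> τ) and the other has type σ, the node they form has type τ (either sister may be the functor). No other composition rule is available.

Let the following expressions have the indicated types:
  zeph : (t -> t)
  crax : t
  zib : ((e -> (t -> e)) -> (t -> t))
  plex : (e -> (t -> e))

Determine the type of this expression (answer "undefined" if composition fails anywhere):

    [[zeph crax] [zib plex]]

[zeph crax]: (t -> t) applied to t yields t.
[zib plex]: ((e -> (t -> e)) -> (t -> t)) applied to (e -> (t -> e)) yields (t -> t).
[[zeph crax] [zib plex]]: (t -> t) applied to t yields t.

t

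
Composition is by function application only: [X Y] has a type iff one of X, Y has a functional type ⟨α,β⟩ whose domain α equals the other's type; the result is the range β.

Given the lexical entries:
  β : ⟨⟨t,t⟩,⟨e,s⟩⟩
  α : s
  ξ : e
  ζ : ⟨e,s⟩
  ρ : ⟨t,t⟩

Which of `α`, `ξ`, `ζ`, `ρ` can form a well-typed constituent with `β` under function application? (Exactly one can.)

ρ

α : s — β needs ⟨t,t⟩; α needs nothing (atomic); neither fits.
ξ : e — β needs ⟨t,t⟩; ξ needs nothing (atomic); neither fits.
ζ : ⟨e,s⟩ — β needs ⟨t,t⟩; ζ needs e; neither fits.
ρ — combines: β : ⟨⟨t,t⟩,⟨e,s⟩⟩ takes ρ : ⟨t,t⟩ as argument, giving ⟨e,s⟩.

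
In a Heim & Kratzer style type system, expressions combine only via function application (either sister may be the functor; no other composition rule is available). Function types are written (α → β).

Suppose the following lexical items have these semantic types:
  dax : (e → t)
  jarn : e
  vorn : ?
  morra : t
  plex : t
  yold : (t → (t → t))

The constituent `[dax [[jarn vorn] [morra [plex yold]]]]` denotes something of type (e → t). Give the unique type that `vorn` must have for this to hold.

(e → (t → ((e → t) → (e → t))))

[dax [[jarn vorn] [morra [plex yold]]]] must have type (e → t). The sister dax has type (e → t); that is not a function onto (e → t), so [[jarn vorn] [morra [plex yold]]] must be the functor, of type ((e → t) → (e → t)).
[[jarn vorn] [morra [plex yold]]] must have type ((e → t) → (e → t)). The sister [morra [plex yold]] has type t; that is not a function onto ((e → t) → (e → t)), so [jarn vorn] must be the functor, of type (t → ((e → t) → (e → t))).
[jarn vorn] must have type (t → ((e → t) → (e → t))). The sister jarn has type e; that is not a function onto (t → ((e → t) → (e → t))), so vorn must be the functor, of type (e → (t → ((e → t) → (e → t)))).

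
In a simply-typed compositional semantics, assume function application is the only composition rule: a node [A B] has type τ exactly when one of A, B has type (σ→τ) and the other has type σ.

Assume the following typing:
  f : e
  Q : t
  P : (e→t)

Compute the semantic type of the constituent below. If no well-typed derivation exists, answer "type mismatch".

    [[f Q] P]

[f Q]: e and t cannot combine by function application — type clash.

type mismatch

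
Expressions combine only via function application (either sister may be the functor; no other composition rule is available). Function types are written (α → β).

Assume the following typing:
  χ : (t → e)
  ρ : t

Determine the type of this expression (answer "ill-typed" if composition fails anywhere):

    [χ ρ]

e

[χ ρ] — χ of type (t → e) combines with ρ of type t: type e.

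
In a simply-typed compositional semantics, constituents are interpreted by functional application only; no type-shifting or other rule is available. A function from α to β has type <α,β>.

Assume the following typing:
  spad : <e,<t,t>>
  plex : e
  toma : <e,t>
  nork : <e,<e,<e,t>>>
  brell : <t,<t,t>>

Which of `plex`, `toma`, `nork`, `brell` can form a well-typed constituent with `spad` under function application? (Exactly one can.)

plex

plex — combines: spad : <e,<t,t>> takes plex : e as argument, giving <t,t>.
toma : <e,t> — does not combine with spad.
nork : <e,<e,<e,t>>> — does not combine with spad.
brell : <t,<t,t>> — does not combine with spad.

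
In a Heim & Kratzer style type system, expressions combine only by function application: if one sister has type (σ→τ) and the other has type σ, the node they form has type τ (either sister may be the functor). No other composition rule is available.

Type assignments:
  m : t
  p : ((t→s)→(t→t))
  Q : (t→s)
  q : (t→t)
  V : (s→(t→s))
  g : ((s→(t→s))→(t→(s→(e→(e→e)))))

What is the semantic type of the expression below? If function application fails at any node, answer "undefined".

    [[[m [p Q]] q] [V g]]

[p Q]: functor p : ((t→s)→(t→t)), argument Q : (t→s); result (t→t).
[m [p Q]]: functor [p Q] : (t→t), argument m : t; result t.
[[m [p Q]] q]: functor q : (t→t), argument [m [p Q]] : t; result t.
[V g]: functor g : ((s→(t→s))→(t→(s→(e→(e→e))))), argument V : (s→(t→s)); result (t→(s→(e→(e→e)))).
[[[m [p Q]] q] [V g]]: functor [V g] : (t→(s→(e→(e→e)))), argument [[m [p Q]] q] : t; result (s→(e→(e→e))).

(s→(e→(e→e)))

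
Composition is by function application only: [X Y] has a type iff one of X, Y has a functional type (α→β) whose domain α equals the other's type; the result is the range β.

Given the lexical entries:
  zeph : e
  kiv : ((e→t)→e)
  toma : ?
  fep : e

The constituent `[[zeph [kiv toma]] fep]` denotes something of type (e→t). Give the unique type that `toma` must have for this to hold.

(((e→t)→e)→(e→(e→(e→t))))

For [[zeph [kiv toma]] fep] to have type (e→t) with fep of type e, [zeph [kiv toma]] must be the function: [zeph [kiv toma]] : (e→(e→t)).
For [zeph [kiv toma]] to have type (e→(e→t)) with zeph of type e, [kiv toma] must be the function: [kiv toma] : (e→(e→(e→t))).
For [kiv toma] to have type (e→(e→(e→t))) with kiv of type ((e→t)→e), toma must be the function: toma : (((e→t)→e)→(e→(e→(e→t)))).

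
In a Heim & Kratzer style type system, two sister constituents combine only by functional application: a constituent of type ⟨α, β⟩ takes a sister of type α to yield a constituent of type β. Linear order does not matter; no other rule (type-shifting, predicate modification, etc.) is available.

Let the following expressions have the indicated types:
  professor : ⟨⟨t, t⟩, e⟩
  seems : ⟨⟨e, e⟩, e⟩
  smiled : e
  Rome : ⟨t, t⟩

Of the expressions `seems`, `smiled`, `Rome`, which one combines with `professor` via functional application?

seems : ⟨⟨e, e⟩, e⟩ — no; professor wants ⟨t, t⟩, and seems wants ⟨e, e⟩.
smiled : e — no; professor wants ⟨t, t⟩, and smiled wants nothing (atomic).
Rome — combines: professor : ⟨⟨t, t⟩, e⟩ takes Rome : ⟨t, t⟩ as argument, giving e.

Rome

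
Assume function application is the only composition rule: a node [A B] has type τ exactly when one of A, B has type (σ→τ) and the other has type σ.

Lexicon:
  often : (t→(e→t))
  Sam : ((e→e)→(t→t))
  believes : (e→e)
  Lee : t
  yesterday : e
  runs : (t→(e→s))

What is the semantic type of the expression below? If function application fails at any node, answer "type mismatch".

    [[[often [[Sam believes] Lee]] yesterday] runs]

[Sam believes]: ((e→e)→(t→t)) applied to (e→e) yields (t→t).
[[Sam believes] Lee]: (t→t) applied to t yields t.
[often [[Sam believes] Lee]]: (t→(e→t)) applied to t yields (e→t).
[[often [[Sam believes] Lee]] yesterday]: (e→t) applied to e yields t.
[[[often [[Sam believes] Lee]] yesterday] runs]: (t→(e→s)) applied to t yields (e→s).

(e→s)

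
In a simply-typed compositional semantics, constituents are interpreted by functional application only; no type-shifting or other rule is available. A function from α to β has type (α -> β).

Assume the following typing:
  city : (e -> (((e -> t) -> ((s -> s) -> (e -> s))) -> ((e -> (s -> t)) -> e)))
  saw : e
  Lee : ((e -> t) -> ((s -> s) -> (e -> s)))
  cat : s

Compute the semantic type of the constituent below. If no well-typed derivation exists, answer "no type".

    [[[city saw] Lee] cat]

[city saw]: (e -> (((e -> t) -> ((s -> s) -> (e -> s))) -> ((e -> (s -> t)) -> e))) applied to e yields (((e -> t) -> ((s -> s) -> (e -> s))) -> ((e -> (s -> t)) -> e)).
[[city saw] Lee]: (((e -> t) -> ((s -> s) -> (e -> s))) -> ((e -> (s -> t)) -> e)) applied to ((e -> t) -> ((s -> s) -> (e -> s))) yields ((e -> (s -> t)) -> e).
[[[city saw] Lee] cat]: ((e -> (s -> t)) -> e) and s cannot combine by function application — type clash.

no type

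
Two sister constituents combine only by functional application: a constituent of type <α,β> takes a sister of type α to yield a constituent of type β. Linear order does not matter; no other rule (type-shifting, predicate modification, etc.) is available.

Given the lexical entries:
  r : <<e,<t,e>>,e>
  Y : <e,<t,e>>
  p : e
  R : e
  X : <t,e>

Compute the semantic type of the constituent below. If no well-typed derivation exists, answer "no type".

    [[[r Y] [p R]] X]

no type

[r Y]: functor r : <<e,<t,e>>,e>, argument Y : <e,<t,e>>; result e.
[p R]: e and e cannot combine by function application — type clash.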